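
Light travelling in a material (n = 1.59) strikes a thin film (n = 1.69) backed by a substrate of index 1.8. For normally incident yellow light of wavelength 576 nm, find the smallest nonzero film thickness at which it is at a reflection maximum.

170 nm

At the upper boundary (n = 1.59 to n = 1.69) the reflected ray undergoes a half-wave phase shift.
Bottom surface (1.69 → 1.8): reflection off a higher-index medium gives a half-wave phase shift.
The two reflections carry the same phase change, so no net offset.
For strong reflection here: 2 n t = m λ.
Minimum nonzero at m = 1: t = λ / (2 n) = 576 / (2 × 1.69) = 170 nm.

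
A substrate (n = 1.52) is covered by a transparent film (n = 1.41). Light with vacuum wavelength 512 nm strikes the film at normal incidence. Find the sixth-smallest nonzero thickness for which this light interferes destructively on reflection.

999 nm

At the upper boundary (n = 1.0 to n = 1.41) the reflected ray undergoes a half-wave phase shift.
Ray reflecting at the bottom interface goes from n = 1.41 toward n = 1.52: a half-wave phase shift.
Zero or two π shifts → no net half-wave offset.
For dark reflection here: 2 n t = (m + ½) λ.
The sixth-smallest nonzero thickness corresponds to m = 5: t = (m + ½) λ / (2 n) = 5.50 × 512 / (2 × 1.41) = 999 nm.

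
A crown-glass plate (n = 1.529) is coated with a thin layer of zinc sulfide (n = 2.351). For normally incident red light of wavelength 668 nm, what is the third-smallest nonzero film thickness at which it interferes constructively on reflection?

355 nm

Ray reflecting at the top interface goes from n = 1.0 toward n = 2.351: a half-wave phase shift.
At the lower boundary (n = 2.351 to n = 1.529) the reflected ray undergoes no phase shift.
The two reflections differ by half a wavelength.
For strong reflection here: 2 n t = (m + ½) λ.
The third-smallest nonzero thickness corresponds to m = 2: t = (m + ½) λ / (2 n) = 2.50 × 668 / (2 × 2.351) = 355 nm.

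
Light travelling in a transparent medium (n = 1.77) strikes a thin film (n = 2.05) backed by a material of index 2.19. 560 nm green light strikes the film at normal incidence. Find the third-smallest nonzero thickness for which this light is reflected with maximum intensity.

Ray reflecting at the top interface goes from n = 1.77 toward n = 2.05: a half-wave phase shift.
Ray reflecting at the bottom interface goes from n = 2.05 toward n = 2.19: a half-wave phase shift.
The two reflections carry the same phase change, so no net offset.
So the condition for constructive reflection is 2 n t = m λ.
The third-smallest nonzero thickness corresponds to m = 3: t = m λ / (2 n) = 3.00 × 560 / (2 × 2.05) = 410 nm.

410 nm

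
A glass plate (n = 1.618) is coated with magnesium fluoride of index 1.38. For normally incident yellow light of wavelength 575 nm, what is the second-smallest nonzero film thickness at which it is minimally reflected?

At the upper boundary (n = 1.0 to n = 1.38) the reflected ray undergoes a half-wave phase shift.
Ray reflecting at the bottom interface goes from n = 1.38 toward n = 1.618: a half-wave phase shift.
The two reflections carry the same phase change, so no net offset.
With no net inversion, destructive interference in reflection requires 2 n t = (m + ½) λ.
The second-smallest nonzero thickness corresponds to m = 1: t = (m + ½) λ / (2 n) = 1.50 × 575 / (2 × 1.38) = 313 nm.

313 nm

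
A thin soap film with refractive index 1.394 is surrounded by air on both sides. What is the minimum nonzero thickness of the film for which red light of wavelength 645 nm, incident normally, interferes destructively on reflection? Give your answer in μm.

0.231 μm

Top surface (1.0 → 1.394): reflection off a higher-index medium gives a half-wave phase shift.
Ray reflecting at the bottom interface goes from n = 1.394 toward n = 1.0: no phase shift.
The two reflections differ by half a wavelength.
So the condition for destructive reflection is 2 n t = m λ.
Minimum nonzero at m = 1: t = λ / (2 n) = 645 / (2 × 1.394) = 231 nm.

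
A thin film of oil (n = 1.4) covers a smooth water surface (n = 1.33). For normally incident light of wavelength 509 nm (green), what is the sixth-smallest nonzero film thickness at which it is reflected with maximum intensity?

1000 nm

At the upper boundary (n = 1.0 to n = 1.4) the reflected ray undergoes a half-wave phase shift.
Bottom surface (1.4 → 1.33): reflection off a lower-index medium gives no phase shift.
The two reflections differ by half a wavelength.
With one net inversion, constructive interference in reflection requires 2 n t = (m + ½) λ.
The sixth-smallest nonzero thickness corresponds to m = 5: t = (m + ½) λ / (2 n) = 5.50 × 509 / (2 × 1.4) = 1000 nm.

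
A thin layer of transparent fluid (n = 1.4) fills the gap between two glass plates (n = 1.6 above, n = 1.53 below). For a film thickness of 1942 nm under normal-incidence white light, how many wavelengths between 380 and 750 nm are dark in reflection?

Ray reflecting at the top interface goes from n = 1.6 toward n = 1.4: no phase shift.
At the lower boundary (n = 1.4 to n = 1.53) the reflected ray undergoes a half-wave phase shift.
Exactly one π shift → a net half-wave offset.
So the condition for destructive reflection is 2 n t = m λ.
λ = 2 n t / m = 5438 / m nm.
m=7: 777 nm (IR); m=8: 680 nm (visible); m=9: 604 nm (visible); m=10: 544 nm (visible); m=11: 494 nm (visible); m=12: 453 nm (visible); m=13: 418 nm (visible); m=14: 388 nm (visible); m=15: 363 nm (UV).

7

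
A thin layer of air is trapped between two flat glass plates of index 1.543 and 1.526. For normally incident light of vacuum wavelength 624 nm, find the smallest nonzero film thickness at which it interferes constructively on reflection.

156 nm

At the upper boundary (n = 1.543 to n = 1.0) the reflected ray undergoes no phase shift.
Bottom surface (1.0 → 1.526): reflection off a higher-index medium gives a half-wave phase shift.
Net: one phase inversion between the two reflected rays.
With one net inversion, constructive interference in reflection requires 2 n t = (m + ½) λ.
Minimum at m = 0: t = λ / (4 n) = 624 / (4 × 1.0) = 156 nm.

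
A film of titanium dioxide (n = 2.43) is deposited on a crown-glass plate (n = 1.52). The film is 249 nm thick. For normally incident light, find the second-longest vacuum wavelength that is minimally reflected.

At the upper boundary (n = 1.0 to n = 2.43) the reflected ray undergoes a half-wave phase shift.
Ray reflecting at the bottom interface goes from n = 2.43 toward n = 1.52: no phase shift.
The two reflections differ by half a wavelength.
With one net inversion, destructive interference in reflection requires 2 n t = m λ.
λ = 2 n t / m. The second-longest wavelength is m = 2: λ = 2 × 2.43 × 249 / 2.00 = 605 nm.

605 nm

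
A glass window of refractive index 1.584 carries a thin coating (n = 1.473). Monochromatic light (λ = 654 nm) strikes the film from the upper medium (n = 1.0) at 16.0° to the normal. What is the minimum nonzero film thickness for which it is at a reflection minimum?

At the upper boundary (n = 1.0 to n = 1.473) the reflected ray undergoes a half-wave phase shift.
Bottom surface (1.473 → 1.584): reflection off a higher-index medium gives a half-wave phase shift.
Zero or two π shifts → no net half-wave offset.
So the condition for destructive reflection is 2 n t cos θ_r = (m + ½) λ.
Snell's law: 1.0 sin 16.0° = 1.473 sin θ_r → sin θ_r = 0.187, cos θ_r = 0.982.
Minimum at m = 0: t = λ / (4 n cos θ_r) = 654 / (4 × 1.473 × 0.982) = 113 nm.

113 nm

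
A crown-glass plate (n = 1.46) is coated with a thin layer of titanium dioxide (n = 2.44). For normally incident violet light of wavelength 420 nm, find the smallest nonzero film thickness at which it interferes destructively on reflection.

At the upper boundary (n = 1.0 to n = 2.44) the reflected ray undergoes a half-wave phase shift.
Ray reflecting at the bottom interface goes from n = 2.44 toward n = 1.46: no phase shift.
The two reflections differ by half a wavelength.
So the condition for destructive reflection is 2 n t = m λ.
Minimum nonzero at m = 1: t = λ / (2 n) = 420 / (2 × 2.44) = 86.1 nm.

86.1 nm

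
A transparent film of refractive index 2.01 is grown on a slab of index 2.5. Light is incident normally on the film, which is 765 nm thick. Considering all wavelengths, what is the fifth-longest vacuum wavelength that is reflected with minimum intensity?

683 nm

Ray reflecting at the top interface goes from n = 1.0 toward n = 2.01: a half-wave phase shift.
Bottom surface (2.01 → 2.5): reflection off a higher-index medium gives a half-wave phase shift.
The two reflections carry the same phase change, so no net offset.
So the condition for destructive reflection is 2 n t = (m + ½) λ.
λ = 2 n t / (m + ½). The fifth-longest wavelength is m = 4: λ = 2 × 2.01 × 765 / 4.50 = 683 nm.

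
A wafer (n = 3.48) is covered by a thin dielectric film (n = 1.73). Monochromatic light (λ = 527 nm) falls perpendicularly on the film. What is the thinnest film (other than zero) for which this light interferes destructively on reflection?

76.2 nm

Top surface (1.0 → 1.73): reflection off a higher-index medium gives a half-wave phase shift.
Ray reflecting at the bottom interface goes from n = 1.73 toward n = 3.48: a half-wave phase shift.
Zero or two π shifts → no net half-wave offset.
So the condition for destructive reflection is 2 n t = (m + ½) λ.
Minimum at m = 0: t = λ / (4 n) = 527 / (4 × 1.73) = 76.2 nm.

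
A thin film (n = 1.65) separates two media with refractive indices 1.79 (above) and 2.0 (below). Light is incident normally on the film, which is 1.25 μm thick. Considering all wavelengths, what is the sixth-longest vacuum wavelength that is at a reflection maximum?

750 nm

Ray reflecting at the top interface goes from n = 1.79 toward n = 1.65: no phase shift.
Ray reflecting at the bottom interface goes from n = 1.65 toward n = 2.0: a half-wave phase shift.
The two reflections differ by half a wavelength.
With one net inversion, constructive interference in reflection requires 2 n t = (m + ½) λ.
λ = 2 n t / (m + ½). The sixth-longest wavelength is m = 5: λ = 2 × 1.65 × 1250 / 5.50 = 750 nm.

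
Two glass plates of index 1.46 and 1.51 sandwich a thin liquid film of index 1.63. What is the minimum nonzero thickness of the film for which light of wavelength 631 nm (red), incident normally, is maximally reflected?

Ray reflecting at the top interface goes from n = 1.46 toward n = 1.63: a half-wave phase shift.
Ray reflecting at the bottom interface goes from n = 1.63 toward n = 1.51: no phase shift.
Exactly one π shift → a net half-wave offset.
So the condition for constructive reflection is 2 n t = (m + ½) λ.
Minimum at m = 0: t = λ / (4 n) = 631 / (4 × 1.63) = 96.8 nm.

96.8 nm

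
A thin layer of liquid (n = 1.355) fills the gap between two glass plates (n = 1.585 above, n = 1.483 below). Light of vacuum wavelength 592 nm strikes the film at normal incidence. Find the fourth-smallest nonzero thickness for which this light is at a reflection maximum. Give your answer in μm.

0.765 μm

Ray reflecting at the top interface goes from n = 1.585 toward n = 1.355: no phase shift.
At the lower boundary (n = 1.355 to n = 1.483) the reflected ray undergoes a half-wave phase shift.
Net: one phase inversion between the two reflected rays.
With one net inversion, constructive interference in reflection requires 2 n t = (m + ½) λ.
The fourth-smallest nonzero thickness corresponds to m = 3: t = (m + ½) λ / (2 n) = 3.50 × 592 / (2 × 1.355) = 765 nm.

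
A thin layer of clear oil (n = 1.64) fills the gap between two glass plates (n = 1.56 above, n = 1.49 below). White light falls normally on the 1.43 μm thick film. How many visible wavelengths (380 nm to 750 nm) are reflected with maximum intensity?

6

Ray reflecting at the top interface goes from n = 1.56 toward n = 1.64: a half-wave phase shift.
At the lower boundary (n = 1.64 to n = 1.49) the reflected ray undergoes no phase shift.
Exactly one π shift → a net half-wave offset.
For bright reflection here: 2 n t = (m + ½) λ.
λ = 2 n t / (m + ½) = 4690 / (m + ½) nm.
m=5: 853 nm (IR); m=6: 722 nm (visible); m=7: 625 nm (visible); m=8: 552 nm (visible); m=9: 494 nm (visible); m=10: 447 nm (visible); m=11: 408 nm (visible); m=12: 375 nm (UV).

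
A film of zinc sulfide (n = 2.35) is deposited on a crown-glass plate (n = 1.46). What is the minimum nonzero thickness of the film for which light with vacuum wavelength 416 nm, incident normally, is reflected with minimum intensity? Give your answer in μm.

At the upper boundary (n = 1.0 to n = 2.35) the reflected ray undergoes a half-wave phase shift.
At the lower boundary (n = 2.35 to n = 1.46) the reflected ray undergoes no phase shift.
Net: one phase inversion between the two reflected rays.
For dark reflection here: 2 n t = m λ.
Minimum nonzero at m = 1: t = λ / (2 n) = 416 / (2 × 2.35) = 88.5 nm.

0.0885 μm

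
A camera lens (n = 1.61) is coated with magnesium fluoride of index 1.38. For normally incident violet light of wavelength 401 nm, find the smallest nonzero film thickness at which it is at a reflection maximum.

145 nm

At the upper boundary (n = 1.0 to n = 1.38) the reflected ray undergoes a half-wave phase shift.
Ray reflecting at the bottom interface goes from n = 1.38 toward n = 1.61: a half-wave phase shift.
Zero or two π shifts → no net half-wave offset.
With no net inversion, constructive interference in reflection requires 2 n t = m λ.
Minimum nonzero at m = 1: t = λ / (2 n) = 401 / (2 × 1.38) = 145 nm.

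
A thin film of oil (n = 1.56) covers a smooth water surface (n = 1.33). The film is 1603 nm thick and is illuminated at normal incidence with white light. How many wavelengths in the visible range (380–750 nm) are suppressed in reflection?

7

At the upper boundary (n = 1.0 to n = 1.56) the reflected ray undergoes a half-wave phase shift.
Bottom surface (1.56 → 1.33): reflection off a lower-index medium gives no phase shift.
Net: one phase inversion between the two reflected rays.
With one net inversion, destructive interference in reflection requires 2 n t = m λ.
λ = 2 n t / m = 5001 / m nm.
m=6: 834 nm (IR); m=7: 714 nm (visible); m=8: 625 nm (visible); m=9: 556 nm (visible); m=10: 500 nm (visible); m=11: 455 nm (visible); m=12: 417 nm (visible); m=13: 385 nm (visible); m=14: 357 nm (UV).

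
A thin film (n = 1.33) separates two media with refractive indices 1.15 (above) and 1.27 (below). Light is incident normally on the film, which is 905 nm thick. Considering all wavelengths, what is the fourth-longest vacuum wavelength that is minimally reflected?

602 nm

Ray reflecting at the top interface goes from n = 1.15 toward n = 1.33: a half-wave phase shift.
Ray reflecting at the bottom interface goes from n = 1.33 toward n = 1.27: no phase shift.
The two reflections differ by half a wavelength.
For dark reflection here: 2 n t = m λ.
λ = 2 n t / m. The fourth-longest wavelength is m = 4: λ = 2 × 1.33 × 905 / 4.00 = 602 nm.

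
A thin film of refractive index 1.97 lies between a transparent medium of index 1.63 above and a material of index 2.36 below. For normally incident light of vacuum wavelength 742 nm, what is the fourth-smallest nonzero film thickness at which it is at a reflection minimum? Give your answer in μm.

Top surface (1.63 → 1.97): reflection off a higher-index medium gives a half-wave phase shift.
At the lower boundary (n = 1.97 to n = 2.36) the reflected ray undergoes a half-wave phase shift.
Zero or two π shifts → no net half-wave offset.
For minimum reflection here: 2 n t = (m + ½) λ.
The fourth-smallest nonzero thickness corresponds to m = 3: t = (m + ½) λ / (2 n) = 3.50 × 742 / (2 × 1.97) = 659 nm.

0.659 μm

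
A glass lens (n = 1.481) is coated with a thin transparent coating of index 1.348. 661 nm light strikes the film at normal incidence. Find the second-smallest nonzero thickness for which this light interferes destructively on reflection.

368 nm

Ray reflecting at the top interface goes from n = 1.0 toward n = 1.348: a half-wave phase shift.
Bottom surface (1.348 → 1.481): reflection off a higher-index medium gives a half-wave phase shift.
Zero or two π shifts → no net half-wave offset.
With no net inversion, destructive interference in reflection requires 2 n t = (m + ½) λ.
The second-smallest nonzero thickness corresponds to m = 1: t = (m + ½) λ / (2 n) = 1.50 × 661 / (2 × 1.348) = 368 nm.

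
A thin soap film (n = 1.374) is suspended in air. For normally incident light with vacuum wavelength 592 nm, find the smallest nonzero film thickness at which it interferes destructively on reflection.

215 nm

Top surface (1.0 → 1.374): reflection off a higher-index medium gives a half-wave phase shift.
Bottom surface (1.374 → 1.0): reflection off a lower-index medium gives no phase shift.
Net: one phase inversion between the two reflected rays.
So the condition for destructive reflection is 2 n t = m λ.
Minimum nonzero at m = 1: t = λ / (2 n) = 592 / (2 × 1.374) = 215 nm.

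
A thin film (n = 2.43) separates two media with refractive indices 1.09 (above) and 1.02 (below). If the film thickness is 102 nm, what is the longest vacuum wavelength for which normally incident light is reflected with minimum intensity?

At the upper boundary (n = 1.09 to n = 2.43) the reflected ray undergoes a half-wave phase shift.
At the lower boundary (n = 2.43 to n = 1.02) the reflected ray undergoes no phase shift.
Net: one phase inversion between the two reflected rays.
For minimum reflection here: 2 n t = m λ.
λ = 2 n t / m. The longest wavelength is m = 1: λ = 2 × 2.43 × 102 / 1.00 = 496 nm.

496 nm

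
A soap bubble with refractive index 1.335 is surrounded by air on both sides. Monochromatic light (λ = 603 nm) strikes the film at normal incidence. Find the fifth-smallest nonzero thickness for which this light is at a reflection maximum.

1016 nm

At the upper boundary (n = 1.0 to n = 1.335) the reflected ray undergoes a half-wave phase shift.
Bottom surface (1.335 → 1.0): reflection off a lower-index medium gives no phase shift.
The two reflections differ by half a wavelength.
So the condition for constructive reflection is 2 n t = (m + ½) λ.
The fifth-smallest nonzero thickness corresponds to m = 4: t = (m + ½) λ / (2 n) = 4.50 × 603 / (2 × 1.335) = 1016 nm.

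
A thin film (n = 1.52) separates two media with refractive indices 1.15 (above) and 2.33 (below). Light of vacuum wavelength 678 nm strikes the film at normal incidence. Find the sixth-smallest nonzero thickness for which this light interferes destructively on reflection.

Ray reflecting at the top interface goes from n = 1.15 toward n = 1.52: a half-wave phase shift.
Ray reflecting at the bottom interface goes from n = 1.52 toward n = 2.33: a half-wave phase shift.
Zero or two π shifts → no net half-wave offset.
For minimum reflection here: 2 n t = (m + ½) λ.
The sixth-smallest nonzero thickness corresponds to m = 5: t = (m + ½) λ / (2 n) = 5.50 × 678 / (2 × 1.52) = 1227 nm.

1227 nm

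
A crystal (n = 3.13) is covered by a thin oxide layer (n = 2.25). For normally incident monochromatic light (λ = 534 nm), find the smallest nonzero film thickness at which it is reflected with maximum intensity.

Ray reflecting at the top interface goes from n = 1.0 toward n = 2.25: a half-wave phase shift.
Ray reflecting at the bottom interface goes from n = 2.25 toward n = 3.13: a half-wave phase shift.
Zero or two π shifts → no net half-wave offset.
With no net inversion, constructive interference in reflection requires 2 n t = m λ.
Minimum nonzero at m = 1: t = λ / (2 n) = 534 / (2 × 2.25) = 119 nm.

119 nm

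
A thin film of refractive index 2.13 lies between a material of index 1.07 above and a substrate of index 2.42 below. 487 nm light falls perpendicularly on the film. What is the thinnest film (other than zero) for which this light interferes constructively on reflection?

114 nm

Ray reflecting at the top interface goes from n = 1.07 toward n = 2.13: a half-wave phase shift.
At the lower boundary (n = 2.13 to n = 2.42) the reflected ray undergoes a half-wave phase shift.
The two reflections carry the same phase change, so no net offset.
With no net inversion, constructive interference in reflection requires 2 n t = m λ.
Minimum nonzero at m = 1: t = λ / (2 n) = 487 / (2 × 2.13) = 114 nm.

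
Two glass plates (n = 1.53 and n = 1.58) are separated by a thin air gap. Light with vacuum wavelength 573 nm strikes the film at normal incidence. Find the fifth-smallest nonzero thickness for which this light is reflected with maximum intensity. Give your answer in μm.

1.29 μm

Top surface (1.53 → 1.0): reflection off a lower-index medium gives no phase shift.
Bottom surface (1.0 → 1.58): reflection off a higher-index medium gives a half-wave phase shift.
Net: one phase inversion between the two reflected rays.
With one net inversion, constructive interference in reflection requires 2 n t = (m + ½) λ.
The fifth-smallest nonzero thickness corresponds to m = 4: t = (m + ½) λ / (2 n) = 4.50 × 573 / (2 × 1.0) = 1289 nm.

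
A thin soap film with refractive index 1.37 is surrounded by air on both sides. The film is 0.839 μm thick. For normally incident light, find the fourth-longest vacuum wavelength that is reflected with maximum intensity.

657 nm

Ray reflecting at the top interface goes from n = 1.0 toward n = 1.37: a half-wave phase shift.
Ray reflecting at the bottom interface goes from n = 1.37 toward n = 1.0: no phase shift.
Exactly one π shift → a net half-wave offset.
So the condition for constructive reflection is 2 n t = (m + ½) λ.
λ = 2 n t / (m + ½). The fourth-longest wavelength is m = 3: λ = 2 × 1.37 × 839 / 3.50 = 657 nm.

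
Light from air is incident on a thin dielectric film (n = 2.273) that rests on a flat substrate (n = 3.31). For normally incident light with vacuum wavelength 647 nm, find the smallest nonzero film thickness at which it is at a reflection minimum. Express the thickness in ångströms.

712 Å

Top surface (1.0 → 2.273): reflection off a higher-index medium gives a half-wave phase shift.
Bottom surface (2.273 → 3.31): reflection off a higher-index medium gives a half-wave phase shift.
Zero or two π shifts → no net half-wave offset.
So the condition for destructive reflection is 2 n t = (m + ½) λ.
Minimum at m = 0: t = λ / (4 n) = 647 / (4 × 2.273) = 71.2 nm.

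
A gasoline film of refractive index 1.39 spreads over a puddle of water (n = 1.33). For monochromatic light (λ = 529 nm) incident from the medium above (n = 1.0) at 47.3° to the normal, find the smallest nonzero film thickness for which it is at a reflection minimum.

Ray reflecting at the top interface goes from n = 1.0 toward n = 1.39: a half-wave phase shift.
Bottom surface (1.39 → 1.33): reflection off a lower-index medium gives no phase shift.
The two reflections differ by half a wavelength.
For weak reflection here: 2 n t cos θ_r = m λ.
Snell's law: 1.0 sin 47.3° = 1.39 sin θ_r → sin θ_r = 0.529, cos θ_r = 0.849.
Minimum nonzero at m = 1: t = λ / (2 n cos θ_r) = 529 / (2 × 1.39 × 0.849) = 224 nm.

224 nm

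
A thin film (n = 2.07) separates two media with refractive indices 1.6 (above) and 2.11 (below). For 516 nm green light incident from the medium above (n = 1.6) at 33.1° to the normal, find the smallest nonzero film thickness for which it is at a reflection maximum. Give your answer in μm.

Ray reflecting at the top interface goes from n = 1.6 toward n = 2.07: a half-wave phase shift.
At the lower boundary (n = 2.07 to n = 2.11) the reflected ray undergoes a half-wave phase shift.
The two reflections carry the same phase change, so no net offset.
With no net inversion, constructive interference in reflection requires 2 n t cos θ_r = m λ.
Snell's law: 1.6 sin 33.1° = 2.07 sin θ_r → sin θ_r = 0.422, cos θ_r = 0.907.
Minimum nonzero at m = 1: t = λ / (2 n cos θ_r) = 516 / (2 × 2.07 × 0.907) = 137 nm.

0.137 μm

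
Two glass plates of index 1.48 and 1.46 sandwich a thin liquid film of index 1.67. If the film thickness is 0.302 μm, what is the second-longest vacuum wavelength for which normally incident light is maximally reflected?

At the upper boundary (n = 1.48 to n = 1.67) the reflected ray undergoes a half-wave phase shift.
Ray reflecting at the bottom interface goes from n = 1.67 toward n = 1.46: no phase shift.
The two reflections differ by half a wavelength.
With one net inversion, constructive interference in reflection requires 2 n t = (m + ½) λ.
λ = 2 n t / (m + ½). The second-longest wavelength is m = 1: λ = 2 × 1.67 × 302 / 1.50 = 672 nm.

672 nm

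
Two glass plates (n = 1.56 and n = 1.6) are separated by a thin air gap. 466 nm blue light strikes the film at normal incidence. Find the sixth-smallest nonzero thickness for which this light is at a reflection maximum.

Ray reflecting at the top interface goes from n = 1.56 toward n = 1.0: no phase shift.
Bottom surface (1.0 → 1.6): reflection off a higher-index medium gives a half-wave phase shift.
Net: one phase inversion between the two reflected rays.
With one net inversion, constructive interference in reflection requires 2 n t = (m + ½) λ.
The sixth-smallest nonzero thickness corresponds to m = 5: t = (m + ½) λ / (2 n) = 5.50 × 466 / (2 × 1.0) = 1282 nm.

1282 nm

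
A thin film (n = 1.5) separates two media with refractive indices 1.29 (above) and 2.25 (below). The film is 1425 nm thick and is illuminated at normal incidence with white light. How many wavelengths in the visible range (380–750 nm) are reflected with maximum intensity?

6

Top surface (1.29 → 1.5): reflection off a higher-index medium gives a half-wave phase shift.
Bottom surface (1.5 → 2.25): reflection off a higher-index medium gives a half-wave phase shift.
Net: no relative phase inversion (both shifts match).
For bright reflection here: 2 n t = m λ.
λ = 2 n t / m = 4275 / m nm.
m=5: 855 nm (IR); m=6: 713 nm (visible); m=7: 611 nm (visible); m=8: 534 nm (visible); m=9: 475 nm (visible); m=10: 428 nm (visible); m=11: 389 nm (visible); m=12: 356 nm (UV).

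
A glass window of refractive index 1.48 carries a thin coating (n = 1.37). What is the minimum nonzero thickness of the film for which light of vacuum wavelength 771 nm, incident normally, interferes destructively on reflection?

Top surface (1.0 → 1.37): reflection off a higher-index medium gives a half-wave phase shift.
Bottom surface (1.37 → 1.48): reflection off a higher-index medium gives a half-wave phase shift.
Zero or two π shifts → no net half-wave offset.
For minimum reflection here: 2 n t = (m + ½) λ.
Minimum at m = 0: t = λ / (4 n) = 771 / (4 × 1.37) = 141 nm.

141 nm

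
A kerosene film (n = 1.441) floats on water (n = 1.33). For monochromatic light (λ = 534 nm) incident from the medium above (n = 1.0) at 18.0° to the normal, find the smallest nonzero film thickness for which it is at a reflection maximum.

94.9 nm

At the upper boundary (n = 1.0 to n = 1.441) the reflected ray undergoes a half-wave phase shift.
At the lower boundary (n = 1.441 to n = 1.33) the reflected ray undergoes no phase shift.
Net: one phase inversion between the two reflected rays.
For bright reflection here: 2 n t cos θ_r = (m + ½) λ.
Snell's law: 1.0 sin 18.0° = 1.441 sin θ_r → sin θ_r = 0.214, cos θ_r = 0.977.
Minimum at m = 0: t = λ / (4 n cos θ_r) = 534 / (4 × 1.441 × 0.977) = 94.9 nm.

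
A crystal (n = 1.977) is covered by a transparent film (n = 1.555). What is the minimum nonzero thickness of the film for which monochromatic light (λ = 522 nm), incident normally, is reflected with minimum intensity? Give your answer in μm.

0.0839 μm

At the upper boundary (n = 1.0 to n = 1.555) the reflected ray undergoes a half-wave phase shift.
At the lower boundary (n = 1.555 to n = 1.977) the reflected ray undergoes a half-wave phase shift.
Net: no relative phase inversion (both shifts match).
For weak reflection here: 2 n t = (m + ½) λ.
Minimum at m = 0: t = λ / (4 n) = 522 / (4 × 1.555) = 83.9 nm.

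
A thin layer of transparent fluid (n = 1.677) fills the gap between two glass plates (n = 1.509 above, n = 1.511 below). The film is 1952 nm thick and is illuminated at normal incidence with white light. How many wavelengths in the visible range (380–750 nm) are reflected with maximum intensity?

Top surface (1.509 → 1.677): reflection off a higher-index medium gives a half-wave phase shift.
Bottom surface (1.677 → 1.511): reflection off a lower-index medium gives no phase shift.
The two reflections differ by half a wavelength.
So the condition for constructive reflection is 2 n t = (m + ½) λ.
λ = 2 n t / (m + ½) = 6547 / (m + ½) nm.
m=8: 770 nm (IR); m=9: 689 nm (visible); m=10: 624 nm (visible); m=11: 569 nm (visible); m=12: 524 nm (visible); m=13: 485 nm (visible); m=14: 452 nm (visible); m=15: 422 nm (visible); m=16: 397 nm (visible); m=17: 374 nm (UV).

8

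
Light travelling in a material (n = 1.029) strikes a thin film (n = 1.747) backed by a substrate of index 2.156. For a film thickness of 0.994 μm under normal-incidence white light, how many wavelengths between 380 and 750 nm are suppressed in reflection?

4

Ray reflecting at the top interface goes from n = 1.029 toward n = 1.747: a half-wave phase shift.
At the lower boundary (n = 1.747 to n = 2.156) the reflected ray undergoes a half-wave phase shift.
Zero or two π shifts → no net half-wave offset.
With no net inversion, destructive interference in reflection requires 2 n t = (m + ½) λ.
λ = 2 n t / (m + ½) = 3473 / (m + ½) nm.
m=4: 772 nm (IR); m=5: 631 nm (visible); m=6: 534 nm (visible); m=7: 463 nm (visible); m=8: 409 nm (visible); m=9: 366 nm (UV).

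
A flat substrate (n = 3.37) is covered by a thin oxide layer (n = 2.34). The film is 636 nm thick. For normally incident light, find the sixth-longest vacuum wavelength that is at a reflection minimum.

At the upper boundary (n = 1.0 to n = 2.34) the reflected ray undergoes a half-wave phase shift.
Ray reflecting at the bottom interface goes from n = 2.34 toward n = 3.37: a half-wave phase shift.
Zero or two π shifts → no net half-wave offset.
With no net inversion, destructive interference in reflection requires 2 n t = (m + ½) λ.
λ = 2 n t / (m + ½). The sixth-longest wavelength is m = 5: λ = 2 × 2.34 × 636 / 5.50 = 541 nm.

541 nm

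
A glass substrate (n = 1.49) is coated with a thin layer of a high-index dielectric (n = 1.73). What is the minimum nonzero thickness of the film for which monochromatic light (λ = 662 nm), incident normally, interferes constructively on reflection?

95.7 nm

At the upper boundary (n = 1.0 to n = 1.73) the reflected ray undergoes a half-wave phase shift.
Bottom surface (1.73 → 1.49): reflection off a lower-index medium gives no phase shift.
Net: one phase inversion between the two reflected rays.
For maximum reflection here: 2 n t = (m + ½) λ.
Minimum at m = 0: t = λ / (4 n) = 662 / (4 × 1.73) = 95.7 nm.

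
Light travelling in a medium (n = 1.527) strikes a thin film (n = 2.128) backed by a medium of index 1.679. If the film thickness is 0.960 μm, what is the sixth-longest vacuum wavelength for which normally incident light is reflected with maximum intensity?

Ray reflecting at the top interface goes from n = 1.527 toward n = 2.128: a half-wave phase shift.
At the lower boundary (n = 2.128 to n = 1.679) the reflected ray undergoes no phase shift.
Exactly one π shift → a net half-wave offset.
With one net inversion, constructive interference in reflection requires 2 n t = (m + ½) λ.
λ = 2 n t / (m + ½). The sixth-longest wavelength is m = 5: λ = 2 × 2.128 × 960 / 5.50 = 743 nm.

743 nm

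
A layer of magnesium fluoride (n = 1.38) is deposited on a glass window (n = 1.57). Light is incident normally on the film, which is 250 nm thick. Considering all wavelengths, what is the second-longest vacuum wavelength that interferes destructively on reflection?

Top surface (1.0 → 1.38): reflection off a higher-index medium gives a half-wave phase shift.
At the lower boundary (n = 1.38 to n = 1.57) the reflected ray undergoes a half-wave phase shift.
Net: no relative phase inversion (both shifts match).
With no net inversion, destructive interference in reflection requires 2 n t = (m + ½) λ.
λ = 2 n t / (m + ½). The second-longest wavelength is m = 1: λ = 2 × 1.38 × 250 / 1.50 = 460 nm.

460 nm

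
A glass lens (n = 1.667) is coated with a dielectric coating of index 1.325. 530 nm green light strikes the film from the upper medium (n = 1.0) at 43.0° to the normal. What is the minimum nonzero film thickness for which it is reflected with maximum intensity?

233 nm

At the upper boundary (n = 1.0 to n = 1.325) the reflected ray undergoes a half-wave phase shift.
Bottom surface (1.325 → 1.667): reflection off a higher-index medium gives a half-wave phase shift.
Zero or two π shifts → no net half-wave offset.
With no net inversion, constructive interference in reflection requires 2 n t cos θ_r = m λ.
Snell's law: 1.0 sin 43.0° = 1.325 sin θ_r → sin θ_r = 0.515, cos θ_r = 0.857.
Minimum nonzero at m = 1: t = λ / (2 n cos θ_r) = 530 / (2 × 1.325 × 0.857) = 233 nm.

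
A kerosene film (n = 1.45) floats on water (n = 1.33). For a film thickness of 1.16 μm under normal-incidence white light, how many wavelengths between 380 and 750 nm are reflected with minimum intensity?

Top surface (1.0 → 1.45): reflection off a higher-index medium gives a half-wave phase shift.
At the lower boundary (n = 1.45 to n = 1.33) the reflected ray undergoes no phase shift.
Net: one phase inversion between the two reflected rays.
For minimum reflection here: 2 n t = m λ.
λ = 2 n t / m = 3364 / m nm.
m=4: 841 nm (IR); m=5: 673 nm (visible); m=6: 561 nm (visible); m=7: 481 nm (visible); m=8: 421 nm (visible); m=9: 374 nm (UV).

4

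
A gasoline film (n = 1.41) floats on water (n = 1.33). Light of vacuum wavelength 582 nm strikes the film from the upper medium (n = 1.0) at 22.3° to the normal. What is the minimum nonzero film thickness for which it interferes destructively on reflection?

214 nm

At the upper boundary (n = 1.0 to n = 1.41) the reflected ray undergoes a half-wave phase shift.
Bottom surface (1.41 → 1.33): reflection off a lower-index medium gives no phase shift.
Exactly one π shift → a net half-wave offset.
For weak reflection here: 2 n t cos θ_r = m λ.
Snell's law: 1.0 sin 22.3° = 1.41 sin θ_r → sin θ_r = 0.269, cos θ_r = 0.963.
Minimum nonzero at m = 1: t = λ / (2 n cos θ_r) = 582 / (2 × 1.41 × 0.963) = 214 nm.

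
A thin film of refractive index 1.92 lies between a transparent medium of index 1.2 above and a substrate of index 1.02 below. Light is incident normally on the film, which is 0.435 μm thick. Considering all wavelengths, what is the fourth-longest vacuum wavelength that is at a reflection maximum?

477 nm

Top surface (1.2 → 1.92): reflection off a higher-index medium gives a half-wave phase shift.
Bottom surface (1.92 → 1.02): reflection off a lower-index medium gives no phase shift.
Net: one phase inversion between the two reflected rays.
So the condition for constructive reflection is 2 n t = (m + ½) λ.
λ = 2 n t / (m + ½). The fourth-longest wavelength is m = 3: λ = 2 × 1.92 × 435 / 3.50 = 477 nm.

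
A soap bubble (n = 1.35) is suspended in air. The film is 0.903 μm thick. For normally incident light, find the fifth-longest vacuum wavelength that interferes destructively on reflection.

At the upper boundary (n = 1.0 to n = 1.35) the reflected ray undergoes a half-wave phase shift.
Bottom surface (1.35 → 1.0): reflection off a lower-index medium gives no phase shift.
The two reflections differ by half a wavelength.
With one net inversion, destructive interference in reflection requires 2 n t = m λ.
λ = 2 n t / m. The fifth-longest wavelength is m = 5: λ = 2 × 1.35 × 903 / 5.00 = 488 nm.

488 nm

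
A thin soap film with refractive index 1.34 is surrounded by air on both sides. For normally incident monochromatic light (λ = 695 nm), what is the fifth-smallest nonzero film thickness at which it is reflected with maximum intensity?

Top surface (1.0 → 1.34): reflection off a higher-index medium gives a half-wave phase shift.
At the lower boundary (n = 1.34 to n = 1.0) the reflected ray undergoes no phase shift.
Exactly one π shift → a net half-wave offset.
So the condition for constructive reflection is 2 n t = (m + ½) λ.
The fifth-smallest nonzero thickness corresponds to m = 4: t = (m + ½) λ / (2 n) = 4.50 × 695 / (2 × 1.34) = 1167 nm.

1167 nm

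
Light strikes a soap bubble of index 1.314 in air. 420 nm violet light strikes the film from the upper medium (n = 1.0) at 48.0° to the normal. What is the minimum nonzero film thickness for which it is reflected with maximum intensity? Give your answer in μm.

0.0969 μm

Top surface (1.0 → 1.314): reflection off a higher-index medium gives a half-wave phase shift.
Ray reflecting at the bottom interface goes from n = 1.314 toward n = 1.0: no phase shift.
Net: one phase inversion between the two reflected rays.
With one net inversion, constructive interference in reflection requires 2 n t cos θ_r = (m + ½) λ.
Snell's law: 1.0 sin 48.0° = 1.314 sin θ_r → sin θ_r = 0.566, cos θ_r = 0.825.
Minimum at m = 0: t = λ / (4 n cos θ_r) = 420 / (4 × 1.314 × 0.825) = 96.9 nm.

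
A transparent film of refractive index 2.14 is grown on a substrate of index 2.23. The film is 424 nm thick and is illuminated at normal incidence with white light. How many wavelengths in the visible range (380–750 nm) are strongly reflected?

2

Top surface (1.0 → 2.14): reflection off a higher-index medium gives a half-wave phase shift.
Bottom surface (2.14 → 2.23): reflection off a higher-index medium gives a half-wave phase shift.
The two reflections carry the same phase change, so no net offset.
For maximum reflection here: 2 n t = m λ.
λ = 2 n t / m = 1815 / m nm.
m=2: 907 nm (IR); m=3: 605 nm (visible); m=4: 454 nm (visible); m=5: 363 nm (UV).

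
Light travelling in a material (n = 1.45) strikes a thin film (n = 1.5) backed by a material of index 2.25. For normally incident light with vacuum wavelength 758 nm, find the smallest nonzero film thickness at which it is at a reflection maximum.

253 nm

Top surface (1.45 → 1.5): reflection off a higher-index medium gives a half-wave phase shift.
Ray reflecting at the bottom interface goes from n = 1.5 toward n = 2.25: a half-wave phase shift.
Zero or two π shifts → no net half-wave offset.
With no net inversion, constructive interference in reflection requires 2 n t = m λ.
Minimum nonzero at m = 1: t = λ / (2 n) = 758 / (2 × 1.5) = 253 nm.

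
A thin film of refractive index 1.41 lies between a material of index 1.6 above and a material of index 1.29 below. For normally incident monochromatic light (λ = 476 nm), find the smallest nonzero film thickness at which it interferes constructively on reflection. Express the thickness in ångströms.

At the upper boundary (n = 1.6 to n = 1.41) the reflected ray undergoes no phase shift.
Ray reflecting at the bottom interface goes from n = 1.41 toward n = 1.29: no phase shift.
Zero or two π shifts → no net half-wave offset.
So the condition for constructive reflection is 2 n t = m λ.
Minimum nonzero at m = 1: t = λ / (2 n) = 476 / (2 × 1.41) = 169 nm.

1688 Å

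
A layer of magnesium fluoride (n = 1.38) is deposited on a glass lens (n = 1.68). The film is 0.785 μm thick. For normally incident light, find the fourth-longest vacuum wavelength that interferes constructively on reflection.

542 nm

At the upper boundary (n = 1.0 to n = 1.38) the reflected ray undergoes a half-wave phase shift.
At the lower boundary (n = 1.38 to n = 1.68) the reflected ray undergoes a half-wave phase shift.
Zero or two π shifts → no net half-wave offset.
So the condition for constructive reflection is 2 n t = m λ.
λ = 2 n t / m. The fourth-longest wavelength is m = 4: λ = 2 × 1.38 × 785 / 4.00 = 542 nm.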